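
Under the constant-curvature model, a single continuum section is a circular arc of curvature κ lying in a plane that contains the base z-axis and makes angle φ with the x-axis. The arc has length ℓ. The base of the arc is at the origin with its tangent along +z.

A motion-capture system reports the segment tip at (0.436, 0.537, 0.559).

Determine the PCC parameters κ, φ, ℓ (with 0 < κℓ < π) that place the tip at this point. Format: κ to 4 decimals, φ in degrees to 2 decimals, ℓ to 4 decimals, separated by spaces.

ρ = √(x²+y²) = √(0.436² + 0.537²) = 0.69171
φ = atan2(y, x) mod 360° = atan2(0.537, 0.436) = 50.9262°
|p|² = ρ² + z² = 0.69171² + 0.559² = 0.79095
κ = 2ρ / |p|² = 2×0.69171 / 0.79095 = 1.74907
θ = 2·atan2(ρ, z) = 2·atan2(0.69171, 0.559) = 1.78222 rad
ℓ = θ/κ = 1.78222/1.74907 = 1.01895

1.7491 50.93 1.0190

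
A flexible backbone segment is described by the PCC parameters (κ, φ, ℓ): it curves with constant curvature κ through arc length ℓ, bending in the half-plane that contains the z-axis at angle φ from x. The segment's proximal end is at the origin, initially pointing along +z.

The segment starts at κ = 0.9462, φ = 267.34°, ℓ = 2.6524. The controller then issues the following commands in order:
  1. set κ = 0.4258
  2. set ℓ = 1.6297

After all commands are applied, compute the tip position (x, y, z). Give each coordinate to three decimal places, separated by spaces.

initial: κ=0.9462, φ=267.34°, ℓ=2.6524
cmd 1: set κ=0.4258 → (κ,φ,ℓ)=(0.4258,267.34°,2.6524) → tip=(-0.0624,-1.3438,2.1234)
cmd 2: set ℓ=1.6297 → (κ,φ,ℓ)=(0.4258,267.34°,1.6297) → tip=(-0.0252,-0.5425,1.5020)

-0.025 -0.543 1.502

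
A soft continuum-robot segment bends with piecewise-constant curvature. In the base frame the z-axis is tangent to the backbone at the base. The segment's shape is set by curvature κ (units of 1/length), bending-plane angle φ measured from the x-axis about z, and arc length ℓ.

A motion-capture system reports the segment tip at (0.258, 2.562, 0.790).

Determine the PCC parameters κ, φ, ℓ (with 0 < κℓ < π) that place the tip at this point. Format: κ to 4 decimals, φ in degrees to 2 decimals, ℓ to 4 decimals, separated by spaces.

ρ = √(x²+y²) = √(0.258² + 2.562²) = 2.57496
φ = atan2(y, x) mod 360° = atan2(2.562, 0.258) = 84.2496°
|p|² = ρ² + z² = 2.57496² + 0.790² = 7.25451
κ = 2ρ / |p|² = 2×2.57496 / 7.25451 = 0.70989
θ = 2·atan2(ρ, z) = 2·atan2(2.57496, 0.790) = 2.54622 rad
ℓ = θ/κ = 2.54622/0.70989 = 3.58678

0.7099 84.25 3.5868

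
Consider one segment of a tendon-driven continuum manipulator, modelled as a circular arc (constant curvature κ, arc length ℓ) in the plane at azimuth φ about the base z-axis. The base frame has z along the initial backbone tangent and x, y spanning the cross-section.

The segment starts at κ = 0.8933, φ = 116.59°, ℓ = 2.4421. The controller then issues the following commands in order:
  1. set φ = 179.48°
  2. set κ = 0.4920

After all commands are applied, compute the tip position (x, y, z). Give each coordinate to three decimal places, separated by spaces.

-1.299 0.012 1.896

initial: κ=0.8933, φ=116.59°, ℓ=2.4421
cmd 1: set φ=179.48° → (κ,φ,ℓ)=(0.8933,179.48°,2.4421) → tip=(-1.7613,0.0160,0.9171)
cmd 2: set κ=0.4920 → (κ,φ,ℓ)=(0.4920,179.48°,2.4421) → tip=(-1.2988,0.0118,1.8955)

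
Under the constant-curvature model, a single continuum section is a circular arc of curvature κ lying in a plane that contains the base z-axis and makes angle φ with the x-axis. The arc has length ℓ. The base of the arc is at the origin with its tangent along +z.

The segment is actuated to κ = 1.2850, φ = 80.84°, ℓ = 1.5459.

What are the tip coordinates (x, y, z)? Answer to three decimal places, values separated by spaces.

0.174 1.079 0.712

θ = κ·ℓ = 1.2850 × 1.5459 = 1.98648 rad
ρ = (1 − cos θ)/κ = (1 − -0.40382)/1.2850 = 1.09246
z = sin θ / κ = 0.91484/1.2850 = 0.71194
x = ρ cos φ = 1.09246 × cos(80.84°) = 0.17391
y = ρ sin φ = 1.09246 × sin(80.84°) = 1.07853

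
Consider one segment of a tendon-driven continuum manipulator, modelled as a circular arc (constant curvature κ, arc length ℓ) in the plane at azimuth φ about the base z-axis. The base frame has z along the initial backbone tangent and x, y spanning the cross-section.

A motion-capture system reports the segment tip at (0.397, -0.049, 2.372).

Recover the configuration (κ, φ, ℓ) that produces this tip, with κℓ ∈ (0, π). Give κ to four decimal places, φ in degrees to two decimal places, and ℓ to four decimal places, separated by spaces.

0.1383 352.96 2.4167

ρ = √(x²+y²) = √(0.397² + -0.049²) = 0.40001
φ = atan2(y, x) mod 360° = atan2(-0.049, 0.397) = 352.9638°
|p|² = ρ² + z² = 0.40001² + 2.372² = 5.78639
κ = 2ρ / |p|² = 2×0.40001 / 5.78639 = 0.13826
θ = 2·atan2(ρ, z) = 2·atan2(0.40001, 2.372) = 0.33413 rad
ℓ = θ/κ = 0.33413/0.13826 = 2.41672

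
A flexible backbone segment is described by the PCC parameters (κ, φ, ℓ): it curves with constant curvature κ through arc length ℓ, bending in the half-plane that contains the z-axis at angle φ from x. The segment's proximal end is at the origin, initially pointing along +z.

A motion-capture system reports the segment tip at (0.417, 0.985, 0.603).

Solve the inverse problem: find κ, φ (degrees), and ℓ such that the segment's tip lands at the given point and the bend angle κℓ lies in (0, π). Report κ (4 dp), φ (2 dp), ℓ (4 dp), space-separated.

1.4189 67.05 1.4906

ρ = √(x²+y²) = √(0.417² + 0.985²) = 1.06963
φ = atan2(y, x) mod 360° = atan2(0.985, 0.417) = 67.0546°
|p|² = ρ² + z² = 1.06963² + 0.603² = 1.50772
κ = 2ρ / |p|² = 2×1.06963 / 1.50772 = 1.41887
θ = 2·atan2(ρ, z) = 2·atan2(1.06963, 0.603) = 2.11492 rad
ℓ = θ/κ = 2.11492/1.41887 = 1.49057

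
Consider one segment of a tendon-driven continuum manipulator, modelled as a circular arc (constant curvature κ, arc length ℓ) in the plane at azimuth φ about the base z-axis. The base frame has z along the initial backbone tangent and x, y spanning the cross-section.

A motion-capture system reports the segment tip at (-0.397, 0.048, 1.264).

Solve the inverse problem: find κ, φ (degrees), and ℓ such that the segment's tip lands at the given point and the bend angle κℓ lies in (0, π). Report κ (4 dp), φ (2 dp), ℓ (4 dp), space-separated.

ρ = √(x²+y²) = √(-0.397² + 0.048²) = 0.39989
φ = atan2(y, x) mod 360° = atan2(0.048, -0.397) = 173.1060°
|p|² = ρ² + z² = 0.39989² + 1.264² = 1.75761
κ = 2ρ / |p|² = 2×0.39989 / 1.75761 = 0.45504
θ = 2·atan2(ρ, z) = 2·atan2(0.39989, 1.264) = 0.61281 rad
ℓ = θ/κ = 0.61281/0.45504 = 1.34672

0.4550 173.11 1.3467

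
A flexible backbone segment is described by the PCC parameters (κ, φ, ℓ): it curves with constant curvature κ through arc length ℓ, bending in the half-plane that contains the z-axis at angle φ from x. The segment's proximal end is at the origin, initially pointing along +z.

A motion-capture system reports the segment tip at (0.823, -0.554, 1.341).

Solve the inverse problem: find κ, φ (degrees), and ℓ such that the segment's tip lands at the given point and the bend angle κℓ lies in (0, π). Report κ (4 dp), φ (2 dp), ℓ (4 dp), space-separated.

0.7131 326.05 1.7865

ρ = √(x²+y²) = √(0.823² + -0.554²) = 0.99209
φ = atan2(y, x) mod 360° = atan2(-0.554, 0.823) = 326.0536°
|p|² = ρ² + z² = 0.99209² + 1.341² = 2.78253
κ = 2ρ / |p|² = 2×0.99209 / 2.78253 = 0.71309
θ = 2·atan2(ρ, z) = 2·atan2(0.99209, 1.341) = 1.27390 rad
ℓ = θ/κ = 1.27390/0.71309 = 1.78646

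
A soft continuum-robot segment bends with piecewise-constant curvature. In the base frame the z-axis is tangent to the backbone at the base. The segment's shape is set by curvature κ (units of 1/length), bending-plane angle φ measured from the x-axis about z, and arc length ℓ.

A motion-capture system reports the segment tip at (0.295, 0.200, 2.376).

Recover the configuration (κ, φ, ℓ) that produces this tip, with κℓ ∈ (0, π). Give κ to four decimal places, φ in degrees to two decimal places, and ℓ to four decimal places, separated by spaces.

0.1235 34.14 2.4115

ρ = √(x²+y²) = √(0.295² + 0.200²) = 0.35641
φ = atan2(y, x) mod 360° = atan2(0.200, 0.295) = 34.1359°
|p|² = ρ² + z² = 0.35641² + 2.376² = 5.77240
κ = 2ρ / |p|² = 2×0.35641 / 5.77240 = 0.12349
θ = 2·atan2(ρ, z) = 2·atan2(0.35641, 2.376) = 0.29778 rad
ℓ = θ/κ = 0.29778/0.12349 = 2.41148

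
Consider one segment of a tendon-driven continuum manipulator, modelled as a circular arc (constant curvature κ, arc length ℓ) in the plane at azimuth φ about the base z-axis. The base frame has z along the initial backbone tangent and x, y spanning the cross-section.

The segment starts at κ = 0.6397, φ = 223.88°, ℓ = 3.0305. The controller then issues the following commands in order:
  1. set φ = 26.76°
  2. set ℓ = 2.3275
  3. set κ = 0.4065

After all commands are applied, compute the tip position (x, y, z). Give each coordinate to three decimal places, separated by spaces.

initial: κ=0.6397, φ=223.88°, ℓ=3.0305
cmd 1: set φ=26.76° → (κ,φ,ℓ)=(0.6397,26.76°,3.0305) → tip=(1.8977,0.9569,1.4587)
cmd 2: set ℓ=2.3275 → (κ,φ,ℓ)=(0.6397,26.76°,2.3275) → tip=(1.2816,0.6463,1.5580)
cmd 3: set κ=0.4065 → (κ,φ,ℓ)=(0.4065,26.76°,2.3275) → tip=(0.9119,0.4599,1.9955)

0.912 0.460 1.995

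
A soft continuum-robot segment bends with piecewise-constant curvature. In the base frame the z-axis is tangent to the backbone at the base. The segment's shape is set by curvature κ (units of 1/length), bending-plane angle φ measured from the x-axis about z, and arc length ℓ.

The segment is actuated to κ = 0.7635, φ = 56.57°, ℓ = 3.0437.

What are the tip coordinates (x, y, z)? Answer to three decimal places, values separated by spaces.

1.215 1.841 0.956

θ = κ·ℓ = 0.7635 × 3.0437 = 2.32386 rad
ρ = (1 − cos θ)/κ = (1 − -0.68388)/0.7635 = 2.20548
z = sin θ / κ = 0.72959/0.7635 = 0.95559
x = ρ cos φ = 2.20548 × cos(56.57°) = 1.21504
y = ρ sin φ = 2.20548 × sin(56.57°) = 1.84060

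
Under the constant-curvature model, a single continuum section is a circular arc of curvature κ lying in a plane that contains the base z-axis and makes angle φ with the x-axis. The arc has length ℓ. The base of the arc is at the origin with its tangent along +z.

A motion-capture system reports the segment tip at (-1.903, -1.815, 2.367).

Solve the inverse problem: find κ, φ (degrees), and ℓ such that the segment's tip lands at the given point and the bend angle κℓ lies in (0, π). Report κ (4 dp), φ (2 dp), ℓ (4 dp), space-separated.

ρ = √(x²+y²) = √(-1.903² + -1.815²) = 2.62976
φ = atan2(y, x) mod 360° = atan2(-1.815, -1.903) = 223.6441°
|p|² = ρ² + z² = 2.62976² + 2.367² = 12.51832
κ = 2ρ / |p|² = 2×2.62976 / 12.51832 = 0.42015
θ = 2·atan2(ρ, z) = 2·atan2(2.62976, 2.367) = 1.67587 rad
ℓ = θ/κ = 1.67587/0.42015 = 3.98879

0.4201 223.64 3.9888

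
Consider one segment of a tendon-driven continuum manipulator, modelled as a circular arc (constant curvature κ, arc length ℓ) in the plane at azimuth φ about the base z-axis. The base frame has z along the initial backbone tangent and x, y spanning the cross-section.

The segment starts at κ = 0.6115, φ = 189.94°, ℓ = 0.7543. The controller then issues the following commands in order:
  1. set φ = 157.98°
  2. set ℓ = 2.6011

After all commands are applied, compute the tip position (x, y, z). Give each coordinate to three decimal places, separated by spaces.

-1.546 0.625 1.635

initial: κ=0.6115, φ=189.94°, ℓ=0.7543
cmd 1: set φ=157.98° → (κ,φ,ℓ)=(0.6115,157.98°,0.7543) → tip=(-0.1584,0.0641,0.7278)
cmd 2: set ℓ=2.6011 → (κ,φ,ℓ)=(0.6115,157.98°,2.6011) → tip=(-1.5460,0.6253,1.6350)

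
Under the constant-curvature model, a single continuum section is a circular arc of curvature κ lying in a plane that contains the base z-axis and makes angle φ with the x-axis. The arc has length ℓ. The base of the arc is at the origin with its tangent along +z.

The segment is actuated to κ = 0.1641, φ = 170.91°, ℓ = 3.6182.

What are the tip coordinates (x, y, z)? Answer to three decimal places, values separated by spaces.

θ = κ·ℓ = 0.1641 × 3.6182 = 0.59375 rad
ρ = (1 − cos θ)/κ = (1 − 0.82885)/0.1641 = 1.04296
z = sin θ / κ = 0.55947/0.1641 = 3.40933
x = ρ cos φ = 1.04296 × cos(170.91°) = -1.02986
y = ρ sin φ = 1.04296 × sin(170.91°) = 0.16477

-1.030 0.165 3.409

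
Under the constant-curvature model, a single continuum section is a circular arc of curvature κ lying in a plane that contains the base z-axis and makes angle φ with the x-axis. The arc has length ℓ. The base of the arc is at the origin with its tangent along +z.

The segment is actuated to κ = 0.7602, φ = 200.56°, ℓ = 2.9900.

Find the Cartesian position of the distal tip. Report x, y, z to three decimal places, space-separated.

-2.027 -0.760 1.004

θ = κ·ℓ = 0.7602 × 2.9900 = 2.27300 rad
ρ = (1 − cos θ)/κ = (1 − -0.64590)/0.7602 = 2.16509
z = sin θ / κ = 0.76342/0.7602 = 1.00424
x = ρ cos φ = 2.16509 × cos(200.56°) = -2.02718
y = ρ sin φ = 2.16509 × sin(200.56°) = -0.76035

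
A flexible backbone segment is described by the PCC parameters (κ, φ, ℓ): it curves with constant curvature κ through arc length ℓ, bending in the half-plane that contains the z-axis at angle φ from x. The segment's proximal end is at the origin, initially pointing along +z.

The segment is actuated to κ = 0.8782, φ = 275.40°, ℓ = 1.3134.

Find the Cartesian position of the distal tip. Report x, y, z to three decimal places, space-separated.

θ = κ·ℓ = 0.8782 × 1.3134 = 1.15343 rad
ρ = (1 − cos θ)/κ = (1 − 0.40536)/0.8782 = 0.67712
z = sin θ / κ = 0.91416/0.8782 = 1.04095
x = ρ cos φ = 0.67712 × cos(275.40°) = 0.06372
y = ρ sin φ = 0.67712 × sin(275.40°) = -0.67411

0.064 -0.674 1.041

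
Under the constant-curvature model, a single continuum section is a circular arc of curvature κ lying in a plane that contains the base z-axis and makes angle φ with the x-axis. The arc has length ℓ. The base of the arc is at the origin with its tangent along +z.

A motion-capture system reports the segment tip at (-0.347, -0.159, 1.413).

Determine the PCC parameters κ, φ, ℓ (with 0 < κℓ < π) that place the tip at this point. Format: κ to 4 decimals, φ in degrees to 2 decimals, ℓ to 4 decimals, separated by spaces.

ρ = √(x²+y²) = √(-0.347² + -0.159²) = 0.38169
φ = atan2(y, x) mod 360° = atan2(-0.159, -0.347) = 204.6179°
|p|² = ρ² + z² = 0.38169² + 1.413² = 2.14226
κ = 2ρ / |p|² = 2×0.38169 / 2.14226 = 0.35635
θ = 2·atan2(ρ, z) = 2·atan2(0.38169, 1.413) = 0.52767 rad
ℓ = θ/κ = 0.52767/0.35635 = 1.48076

0.3563 204.62 1.4808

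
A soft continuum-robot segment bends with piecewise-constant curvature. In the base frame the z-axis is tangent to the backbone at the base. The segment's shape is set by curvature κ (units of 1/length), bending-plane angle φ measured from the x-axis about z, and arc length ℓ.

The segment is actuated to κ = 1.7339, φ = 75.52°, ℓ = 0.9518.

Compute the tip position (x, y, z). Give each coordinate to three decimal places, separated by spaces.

0.156 0.603 0.575

θ = κ·ℓ = 1.7339 × 0.9518 = 1.65033 rad
ρ = (1 − cos θ)/κ = (1 − -0.07945)/1.7339 = 0.62255
z = sin θ / κ = 0.99684/1.7339 = 0.57491
x = ρ cos φ = 0.62255 × cos(75.52°) = 0.15566
y = ρ sin φ = 0.62255 × sin(75.52°) = 0.60278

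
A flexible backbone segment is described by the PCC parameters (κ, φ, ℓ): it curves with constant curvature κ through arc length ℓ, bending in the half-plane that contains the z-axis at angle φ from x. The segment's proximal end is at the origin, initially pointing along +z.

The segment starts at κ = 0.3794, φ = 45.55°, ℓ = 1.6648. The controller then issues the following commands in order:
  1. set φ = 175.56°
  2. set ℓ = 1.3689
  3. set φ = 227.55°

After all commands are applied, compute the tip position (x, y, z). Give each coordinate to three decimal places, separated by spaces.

-0.235 -0.256 1.308

initial: κ=0.3794, φ=45.55°, ℓ=1.6648
cmd 1: set φ=175.56° → (κ,φ,ℓ)=(0.3794,175.56°,1.6648) → tip=(-0.5070,0.0394,1.5563)
cmd 2: set ℓ=1.3689 → (κ,φ,ℓ)=(0.3794,175.56°,1.3689) → tip=(-0.3465,0.0269,1.3082)
cmd 3: set φ=227.55° → (κ,φ,ℓ)=(0.3794,227.55°,1.3689) → tip=(-0.2346,-0.2565,1.3082)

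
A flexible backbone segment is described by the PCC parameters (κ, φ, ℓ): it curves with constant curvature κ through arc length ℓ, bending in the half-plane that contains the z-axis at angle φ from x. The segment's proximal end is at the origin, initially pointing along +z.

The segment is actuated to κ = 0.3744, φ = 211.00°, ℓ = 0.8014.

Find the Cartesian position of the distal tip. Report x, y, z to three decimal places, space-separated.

θ = κ·ℓ = 0.3744 × 0.8014 = 0.30004 rad
ρ = (1 − cos θ)/κ = (1 − 0.95532)/0.3744 = 0.11933
z = sin θ / κ = 0.29556/0.3744 = 0.78943
x = ρ cos φ = 0.11933 × cos(211.00°) = -0.10228
y = ρ sin φ = 0.11933 × sin(211.00°) = -0.06146

-0.102 -0.061 0.789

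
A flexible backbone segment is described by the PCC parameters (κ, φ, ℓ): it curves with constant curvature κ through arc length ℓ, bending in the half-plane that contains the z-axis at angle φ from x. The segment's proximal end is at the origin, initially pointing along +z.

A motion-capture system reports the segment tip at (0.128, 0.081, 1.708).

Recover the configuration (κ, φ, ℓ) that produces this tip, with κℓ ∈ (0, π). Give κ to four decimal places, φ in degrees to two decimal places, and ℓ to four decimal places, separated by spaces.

ρ = √(x²+y²) = √(0.128² + 0.081²) = 0.15148
φ = atan2(y, x) mod 360° = atan2(0.081, 0.128) = 32.3261°
|p|² = ρ² + z² = 0.15148² + 1.708² = 2.94021
κ = 2ρ / |p|² = 2×0.15148 / 2.94021 = 0.10304
θ = 2·atan2(ρ, z) = 2·atan2(0.15148, 1.708) = 0.17691 rad
ℓ = θ/κ = 0.17691/0.10304 = 1.71694

0.1030 32.33 1.7169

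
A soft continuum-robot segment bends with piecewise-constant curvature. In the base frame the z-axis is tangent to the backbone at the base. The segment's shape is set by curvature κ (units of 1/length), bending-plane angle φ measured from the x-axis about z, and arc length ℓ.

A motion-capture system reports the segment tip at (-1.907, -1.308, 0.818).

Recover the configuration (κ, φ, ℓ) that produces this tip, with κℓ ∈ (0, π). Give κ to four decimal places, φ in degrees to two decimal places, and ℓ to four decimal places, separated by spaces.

ρ = √(x²+y²) = √(-1.907² + -1.308²) = 2.31247
φ = atan2(y, x) mod 360° = atan2(-1.308, -1.907) = 214.4460°
|p|² = ρ² + z² = 2.31247² + 0.818² = 6.01664
κ = 2ρ / |p|² = 2×2.31247 / 6.01664 = 0.76869
θ = 2·atan2(ρ, z) = 2·atan2(2.31247, 0.818) = 2.46160 rad
ℓ = θ/κ = 2.46160/0.76869 = 3.20232

0.7687 214.45 3.2023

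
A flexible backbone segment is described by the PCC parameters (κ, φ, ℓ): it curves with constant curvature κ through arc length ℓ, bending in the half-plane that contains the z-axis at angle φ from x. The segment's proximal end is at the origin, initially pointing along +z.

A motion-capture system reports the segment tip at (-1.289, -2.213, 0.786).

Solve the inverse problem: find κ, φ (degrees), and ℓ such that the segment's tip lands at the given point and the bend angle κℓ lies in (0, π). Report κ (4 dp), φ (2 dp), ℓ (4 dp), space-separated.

ρ = √(x²+y²) = √(-1.289² + -2.213²) = 2.56103
φ = atan2(y, x) mod 360° = atan2(-2.213, -1.289) = 239.7806°
|p|² = ρ² + z² = 2.56103² + 0.786² = 7.17669
κ = 2ρ / |p|² = 2×2.56103 / 7.17669 = 0.71371
θ = 2·atan2(ρ, z) = 2·atan2(2.56103, 0.786) = 2.54603 rad
ℓ = θ/κ = 2.54603/0.71371 = 3.56732

0.7137 239.78 3.5673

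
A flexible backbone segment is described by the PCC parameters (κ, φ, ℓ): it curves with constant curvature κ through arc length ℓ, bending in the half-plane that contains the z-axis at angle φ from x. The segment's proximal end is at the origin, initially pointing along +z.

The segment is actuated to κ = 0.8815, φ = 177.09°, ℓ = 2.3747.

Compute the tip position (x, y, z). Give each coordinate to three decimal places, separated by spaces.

-1.698 0.086 0.983

θ = κ·ℓ = 0.8815 × 2.3747 = 2.09330 rad
ρ = (1 − cos θ)/κ = (1 − -0.49905)/0.8815 = 1.70057
z = sin θ / κ = 0.86657/0.8815 = 0.98307
x = ρ cos φ = 1.70057 × cos(177.09°) = -1.69837
y = ρ sin φ = 1.70057 × sin(177.09°) = 0.08633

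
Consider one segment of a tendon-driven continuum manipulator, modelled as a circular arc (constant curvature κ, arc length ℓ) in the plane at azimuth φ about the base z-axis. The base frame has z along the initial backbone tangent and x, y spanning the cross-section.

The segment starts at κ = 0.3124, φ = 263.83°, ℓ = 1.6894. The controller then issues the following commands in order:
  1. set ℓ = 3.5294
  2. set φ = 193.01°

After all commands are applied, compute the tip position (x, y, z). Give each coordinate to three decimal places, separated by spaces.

-1.711 -0.395 2.857

initial: κ=0.3124, φ=263.83°, ℓ=1.6894
cmd 1: set ℓ=3.5294 → (κ,φ,ℓ)=(0.3124,263.83°,3.5294) → tip=(-0.1888,-1.7463,2.8565)
cmd 2: set φ=193.01° → (κ,φ,ℓ)=(0.3124,193.01°,3.5294) → tip=(-1.7113,-0.3954,2.8565)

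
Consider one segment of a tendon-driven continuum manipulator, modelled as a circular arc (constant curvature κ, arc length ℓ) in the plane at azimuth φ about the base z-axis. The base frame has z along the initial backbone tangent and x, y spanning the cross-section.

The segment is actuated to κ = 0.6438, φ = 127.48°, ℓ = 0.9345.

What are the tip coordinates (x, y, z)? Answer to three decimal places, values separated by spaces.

θ = κ·ℓ = 0.6438 × 0.9345 = 0.60163 rad
ρ = (1 − cos θ)/κ = (1 − 0.82441)/0.6438 = 0.27273
z = sin θ / κ = 0.56599/0.6438 = 0.87914
x = ρ cos φ = 0.27273 × cos(127.48°) = -0.16595
y = ρ sin φ = 0.27273 × sin(127.48°) = 0.21643

-0.166 0.216 0.879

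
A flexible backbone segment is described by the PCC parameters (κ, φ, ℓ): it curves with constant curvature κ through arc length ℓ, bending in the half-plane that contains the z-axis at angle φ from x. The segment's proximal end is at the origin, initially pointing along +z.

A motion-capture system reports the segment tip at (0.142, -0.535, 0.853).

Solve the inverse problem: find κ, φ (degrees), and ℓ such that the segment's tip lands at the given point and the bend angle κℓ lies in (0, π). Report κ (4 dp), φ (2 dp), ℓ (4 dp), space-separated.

1.0706 284.86 1.0753

ρ = √(x²+y²) = √(0.142² + -0.535²) = 0.55352
φ = atan2(y, x) mod 360° = atan2(-0.535, 0.142) = 284.8647°
|p|² = ρ² + z² = 0.55352² + 0.853² = 1.03400
κ = 2ρ / |p|² = 2×0.55352 / 1.03400 = 1.07065
θ = 2·atan2(ρ, z) = 2·atan2(0.55352, 0.853) = 1.15122 rad
ℓ = θ/κ = 1.15122/1.07065 = 1.07526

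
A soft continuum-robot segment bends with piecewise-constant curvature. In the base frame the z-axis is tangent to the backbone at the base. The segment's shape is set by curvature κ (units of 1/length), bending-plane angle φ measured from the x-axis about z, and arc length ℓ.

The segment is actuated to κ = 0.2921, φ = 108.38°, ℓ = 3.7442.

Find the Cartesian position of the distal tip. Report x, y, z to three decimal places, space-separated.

θ = κ·ℓ = 0.2921 × 3.7442 = 1.09368 rad
ρ = (1 − cos θ)/κ = (1 − 0.45922)/0.2921 = 1.85136
z = sin θ / κ = 0.88832/0.2921 = 3.04116
x = ρ cos φ = 1.85136 × cos(108.38°) = -0.58377
y = ρ sin φ = 1.85136 × sin(108.38°) = 1.75691

-0.584 1.757 3.041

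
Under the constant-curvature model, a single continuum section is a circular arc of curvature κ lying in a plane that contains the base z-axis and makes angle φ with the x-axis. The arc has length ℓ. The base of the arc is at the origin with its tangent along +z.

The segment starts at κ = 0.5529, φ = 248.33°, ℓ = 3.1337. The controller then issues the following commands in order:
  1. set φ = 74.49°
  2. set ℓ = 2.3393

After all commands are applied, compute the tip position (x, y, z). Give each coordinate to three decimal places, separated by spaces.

0.351 1.266 1.740

initial: κ=0.5529, φ=248.33°, ℓ=3.1337
cmd 1: set φ=74.49° → (κ,φ,ℓ)=(0.5529,74.49°,3.1337) → tip=(0.5616,2.0236,1.7850)
cmd 2: set ℓ=2.3393 → (κ,φ,ℓ)=(0.5529,74.49°,2.3393) → tip=(0.3512,1.2655,1.7395)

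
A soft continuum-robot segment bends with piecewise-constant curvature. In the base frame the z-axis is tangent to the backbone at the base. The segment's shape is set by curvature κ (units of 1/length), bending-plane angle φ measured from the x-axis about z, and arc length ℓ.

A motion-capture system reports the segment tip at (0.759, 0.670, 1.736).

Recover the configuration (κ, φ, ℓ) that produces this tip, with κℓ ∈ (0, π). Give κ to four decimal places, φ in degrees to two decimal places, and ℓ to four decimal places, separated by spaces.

ρ = √(x²+y²) = √(0.759² + 0.670²) = 1.01241
φ = atan2(y, x) mod 360° = atan2(0.670, 0.759) = 41.4361°
|p|² = ρ² + z² = 1.01241² + 1.736² = 4.03868
κ = 2ρ / |p|² = 2×1.01241 / 4.03868 = 0.50136
θ = 2·atan2(ρ, z) = 2·atan2(1.01241, 1.736) = 1.05593 rad
ℓ = θ/κ = 1.05593/0.50136 = 2.10614

0.5014 41.44 2.1061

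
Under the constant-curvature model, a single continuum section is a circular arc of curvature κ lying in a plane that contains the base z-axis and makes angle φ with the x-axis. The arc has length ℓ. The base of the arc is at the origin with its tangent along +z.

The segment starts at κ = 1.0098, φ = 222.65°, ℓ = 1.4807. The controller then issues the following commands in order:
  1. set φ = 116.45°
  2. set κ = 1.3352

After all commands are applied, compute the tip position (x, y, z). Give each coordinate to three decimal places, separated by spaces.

-0.465 0.936 0.688

initial: κ=1.0098, φ=222.65°, ℓ=1.4807
cmd 1: set φ=116.45° → (κ,φ,ℓ)=(1.0098,116.45°,1.4807) → tip=(-0.4078,0.8197,0.9875)
cmd 2: set κ=1.3352 → (κ,φ,ℓ)=(1.3352,116.45°,1.4807) → tip=(-0.4654,0.9355,0.6880)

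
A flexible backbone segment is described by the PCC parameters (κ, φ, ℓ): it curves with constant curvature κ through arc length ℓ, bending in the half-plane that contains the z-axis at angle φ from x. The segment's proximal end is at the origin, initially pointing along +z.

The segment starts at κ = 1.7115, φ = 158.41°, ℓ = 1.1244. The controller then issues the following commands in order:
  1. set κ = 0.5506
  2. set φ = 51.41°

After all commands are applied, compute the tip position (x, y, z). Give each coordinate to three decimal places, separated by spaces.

0.210 0.263 1.054

initial: κ=1.7115, φ=158.41°, ℓ=1.1244
cmd 1: set κ=0.5506 → (κ,φ,ℓ)=(0.5506,158.41°,1.1244) → tip=(-0.3134,0.1240,1.0539)
cmd 2: set φ=51.41° → (κ,φ,ℓ)=(0.5506,51.41°,1.1244) → tip=(0.2103,0.2635,1.0539)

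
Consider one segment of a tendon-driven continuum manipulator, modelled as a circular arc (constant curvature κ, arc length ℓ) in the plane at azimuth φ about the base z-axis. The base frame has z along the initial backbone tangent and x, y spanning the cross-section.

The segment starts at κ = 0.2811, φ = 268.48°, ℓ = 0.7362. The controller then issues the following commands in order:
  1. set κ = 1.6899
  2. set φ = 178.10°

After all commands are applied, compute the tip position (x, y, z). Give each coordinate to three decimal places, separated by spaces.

-0.402 0.013 0.560

initial: κ=0.2811, φ=268.48°, ℓ=0.7362
cmd 1: set κ=1.6899 → (κ,φ,ℓ)=(1.6899,268.48°,0.7362) → tip=(-0.0107,-0.4017,0.5605)
cmd 2: set φ=178.10° → (κ,φ,ℓ)=(1.6899,178.10°,0.7362) → tip=(-0.4016,0.0133,0.5605)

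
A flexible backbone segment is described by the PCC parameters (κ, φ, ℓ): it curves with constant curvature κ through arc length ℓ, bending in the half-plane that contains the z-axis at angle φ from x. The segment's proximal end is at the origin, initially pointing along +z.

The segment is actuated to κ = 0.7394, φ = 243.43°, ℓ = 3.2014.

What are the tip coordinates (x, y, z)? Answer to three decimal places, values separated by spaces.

-1.037 -2.074 0.946

θ = κ·ℓ = 0.7394 × 3.2014 = 2.36712 rad
ρ = (1 − cos θ)/κ = (1 − -0.71479)/0.7394 = 2.31916
z = sin θ / κ = 0.69934/0.7394 = 0.94582
x = ρ cos φ = 2.31916 × cos(243.43°) = -1.03734
y = ρ sin φ = 2.31916 × sin(243.43°) = -2.07423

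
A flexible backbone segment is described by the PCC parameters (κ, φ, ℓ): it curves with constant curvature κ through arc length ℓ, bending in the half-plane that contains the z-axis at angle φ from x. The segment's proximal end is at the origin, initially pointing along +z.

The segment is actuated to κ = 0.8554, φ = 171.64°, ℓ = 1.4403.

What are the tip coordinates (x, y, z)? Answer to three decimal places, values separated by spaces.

θ = κ·ℓ = 0.8554 × 1.4403 = 1.23203 rad
ρ = (1 − cos θ)/κ = (1 − 0.33232)/0.8554 = 0.78055
z = sin θ / κ = 0.94317/0.8554 = 1.10260
x = ρ cos φ = 0.78055 × cos(171.64°) = -0.77225
y = ρ sin φ = 0.78055 × sin(171.64°) = 0.11349

-0.772 0.113 1.103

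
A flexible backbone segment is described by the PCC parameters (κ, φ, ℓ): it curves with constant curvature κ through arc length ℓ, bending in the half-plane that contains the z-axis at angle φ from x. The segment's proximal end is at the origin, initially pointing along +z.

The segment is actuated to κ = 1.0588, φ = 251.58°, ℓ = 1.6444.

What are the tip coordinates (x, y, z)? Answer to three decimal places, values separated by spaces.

θ = κ·ℓ = 1.0588 × 1.6444 = 1.74109 rad
ρ = (1 − cos θ)/κ = (1 − -0.16947)/1.0588 = 1.10453
z = sin θ / κ = 0.98553/1.0588 = 0.93080
x = ρ cos φ = 1.10453 × cos(251.58°) = -0.34901
y = ρ sin φ = 1.10453 × sin(251.58°) = -1.04794

-0.349 -1.048 0.931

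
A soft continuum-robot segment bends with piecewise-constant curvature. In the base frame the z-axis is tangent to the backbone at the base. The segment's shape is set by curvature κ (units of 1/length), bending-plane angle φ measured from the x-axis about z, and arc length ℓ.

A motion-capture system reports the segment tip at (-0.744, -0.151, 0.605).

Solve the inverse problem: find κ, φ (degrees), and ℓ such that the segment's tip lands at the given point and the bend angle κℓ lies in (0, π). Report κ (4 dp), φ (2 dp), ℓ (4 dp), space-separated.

1.6112 191.47 1.1146

ρ = √(x²+y²) = √(-0.744² + -0.151²) = 0.75917
φ = atan2(y, x) mod 360° = atan2(-0.151, -0.744) = 191.4727°
|p|² = ρ² + z² = 0.75917² + 0.605² = 0.94236
κ = 2ρ / |p|² = 2×0.75917 / 0.94236 = 1.61120
θ = 2·atan2(ρ, z) = 2·atan2(0.75917, 0.605) = 1.79587 rad
ℓ = θ/κ = 1.79587/1.61120 = 1.11461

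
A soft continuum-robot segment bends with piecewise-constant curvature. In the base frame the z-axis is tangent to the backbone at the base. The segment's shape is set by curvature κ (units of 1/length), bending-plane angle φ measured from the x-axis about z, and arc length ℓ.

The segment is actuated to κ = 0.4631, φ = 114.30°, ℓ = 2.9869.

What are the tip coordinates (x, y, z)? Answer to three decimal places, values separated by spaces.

-0.723 1.601 2.121

θ = κ·ℓ = 0.4631 × 2.9869 = 1.38323 rad
ρ = (1 − cos θ)/κ = (1 − 0.18647)/0.4631 = 1.75672
z = sin θ / κ = 0.98246/0.4631 = 2.12149
x = ρ cos φ = 1.75672 × cos(114.30°) = -0.72291
y = ρ sin φ = 1.75672 × sin(114.30°) = 1.60108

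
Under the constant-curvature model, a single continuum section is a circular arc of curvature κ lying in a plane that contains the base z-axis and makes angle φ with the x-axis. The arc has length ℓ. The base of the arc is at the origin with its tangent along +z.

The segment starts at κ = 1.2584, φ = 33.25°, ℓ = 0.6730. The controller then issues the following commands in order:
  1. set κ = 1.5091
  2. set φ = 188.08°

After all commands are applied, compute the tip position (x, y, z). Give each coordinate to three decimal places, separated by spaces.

initial: κ=1.2584, φ=33.25°, ℓ=0.6730
cmd 1: set κ=1.5091 → (κ,φ,ℓ)=(1.5091,33.25°,0.6730) → tip=(0.2621,0.1718,0.5631)
cmd 2: set φ=188.08° → (κ,φ,ℓ)=(1.5091,188.08°,0.6730) → tip=(-0.3103,-0.0440,0.5631)

-0.310 -0.044 0.563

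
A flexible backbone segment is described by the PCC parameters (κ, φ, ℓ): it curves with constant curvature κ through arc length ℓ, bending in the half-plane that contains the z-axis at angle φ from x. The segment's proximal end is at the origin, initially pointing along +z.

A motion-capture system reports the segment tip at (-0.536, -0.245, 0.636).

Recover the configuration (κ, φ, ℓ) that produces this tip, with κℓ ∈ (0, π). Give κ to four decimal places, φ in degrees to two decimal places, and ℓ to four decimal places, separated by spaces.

ρ = √(x²+y²) = √(-0.536² + -0.245²) = 0.58934
φ = atan2(y, x) mod 360° = atan2(-0.245, -0.536) = 204.5646°
|p|² = ρ² + z² = 0.58934² + 0.636² = 0.75182
κ = 2ρ / |p|² = 2×0.58934 / 0.75182 = 1.56777
θ = 2·atan2(ρ, z) = 2·atan2(0.58934, 0.636) = 1.49467 rad
ℓ = θ/κ = 1.49467/1.56777 = 0.95337

1.5678 204.56 0.9534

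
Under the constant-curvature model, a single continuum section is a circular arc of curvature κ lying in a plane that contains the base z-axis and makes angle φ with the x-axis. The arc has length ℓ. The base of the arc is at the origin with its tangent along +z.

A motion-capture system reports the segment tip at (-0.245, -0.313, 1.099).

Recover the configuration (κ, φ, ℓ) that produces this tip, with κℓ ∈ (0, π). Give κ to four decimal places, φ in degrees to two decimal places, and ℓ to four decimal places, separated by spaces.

0.5821 231.95 1.1925

ρ = √(x²+y²) = √(-0.245² + -0.313²) = 0.39748
φ = atan2(y, x) mod 360° = atan2(-0.313, -0.245) = 231.9480°
|p|² = ρ² + z² = 0.39748² + 1.099² = 1.36579
κ = 2ρ / |p|² = 2×0.39748 / 1.36579 = 0.58206
θ = 2·atan2(ρ, z) = 2·atan2(0.39748, 1.099) = 0.69408 rad
ℓ = θ/κ = 0.69408/0.58206 = 1.19246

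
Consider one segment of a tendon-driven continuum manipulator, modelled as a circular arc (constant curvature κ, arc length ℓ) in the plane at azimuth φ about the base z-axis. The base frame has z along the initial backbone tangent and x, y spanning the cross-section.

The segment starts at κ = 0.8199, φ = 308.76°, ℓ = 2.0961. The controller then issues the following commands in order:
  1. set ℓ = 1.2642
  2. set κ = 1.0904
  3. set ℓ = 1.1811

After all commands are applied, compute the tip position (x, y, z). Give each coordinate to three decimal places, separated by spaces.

0.414 -0.515 0.881

initial: κ=0.8199, φ=308.76°, ℓ=2.0961
cmd 1: set ℓ=1.2642 → (κ,φ,ℓ)=(0.8199,308.76°,1.2642) → tip=(0.3747,-0.4668,1.0497)
cmd 2: set κ=1.0904 → (κ,φ,ℓ)=(1.0904,308.76°,1.2642) → tip=(0.4644,-0.5784,0.9002)
cmd 3: set ℓ=1.1811 → (κ,φ,ℓ)=(1.0904,308.76°,1.1811) → tip=(0.4139,-0.5155,0.8806)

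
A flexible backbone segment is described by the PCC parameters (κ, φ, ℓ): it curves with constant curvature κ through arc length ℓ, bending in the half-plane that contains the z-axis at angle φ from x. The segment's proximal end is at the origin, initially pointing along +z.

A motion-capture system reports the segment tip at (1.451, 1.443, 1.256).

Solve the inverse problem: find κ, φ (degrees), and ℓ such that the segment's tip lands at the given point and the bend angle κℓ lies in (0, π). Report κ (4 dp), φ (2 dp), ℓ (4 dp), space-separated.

0.7099 44.84 2.8745

ρ = √(x²+y²) = √(1.451² + 1.443²) = 2.04637
φ = atan2(y, x) mod 360° = atan2(1.443, 1.451) = 44.8416°
|p|² = ρ² + z² = 2.04637² + 1.256² = 5.76519
κ = 2ρ / |p|² = 2×2.04637 / 5.76519 = 0.70991
θ = 2·atan2(ρ, z) = 2·atan2(2.04637, 1.256) = 2.04063 rad
ℓ = θ/κ = 2.04063/0.70991 = 2.87450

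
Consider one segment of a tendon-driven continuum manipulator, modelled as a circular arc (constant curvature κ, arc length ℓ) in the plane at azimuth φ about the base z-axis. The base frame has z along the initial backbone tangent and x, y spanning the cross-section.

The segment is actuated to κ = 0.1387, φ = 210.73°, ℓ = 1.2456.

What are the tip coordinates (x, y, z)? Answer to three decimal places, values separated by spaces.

θ = κ·ℓ = 0.1387 × 1.2456 = 0.17276 rad
ρ = (1 − cos θ)/κ = (1 − 0.98511)/0.1387 = 0.10733
z = sin θ / κ = 0.17191/0.1387 = 1.23941
x = ρ cos φ = 0.10733 × cos(210.73°) = -0.09226
y = ρ sin φ = 0.10733 × sin(210.73°) = -0.05485

-0.092 -0.055 1.239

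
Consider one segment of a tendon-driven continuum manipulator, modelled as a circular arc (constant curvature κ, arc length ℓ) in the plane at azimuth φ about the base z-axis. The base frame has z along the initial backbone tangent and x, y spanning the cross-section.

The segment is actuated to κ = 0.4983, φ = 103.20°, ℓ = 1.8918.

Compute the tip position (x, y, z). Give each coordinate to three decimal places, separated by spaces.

θ = κ·ℓ = 0.4983 × 1.8918 = 0.94268 rad
ρ = (1 − cos θ)/κ = (1 − 0.58762)/0.4983 = 0.82758
z = sin θ / κ = 0.80914/0.4983 = 1.62380
x = ρ cos φ = 0.82758 × cos(103.20°) = -0.18898
y = ρ sin φ = 0.82758 × sin(103.20°) = 0.80571

-0.189 0.806 1.624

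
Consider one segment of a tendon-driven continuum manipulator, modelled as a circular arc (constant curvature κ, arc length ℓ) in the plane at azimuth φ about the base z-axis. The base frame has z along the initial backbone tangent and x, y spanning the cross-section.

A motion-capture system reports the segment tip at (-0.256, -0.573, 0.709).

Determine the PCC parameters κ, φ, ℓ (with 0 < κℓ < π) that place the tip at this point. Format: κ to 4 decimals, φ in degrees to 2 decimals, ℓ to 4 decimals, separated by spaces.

1.4000 245.93 1.0351

ρ = √(x²+y²) = √(-0.256² + -0.573²) = 0.62759
φ = atan2(y, x) mod 360° = atan2(-0.573, -0.256) = 245.9263°
|p|² = ρ² + z² = 0.62759² + 0.709² = 0.89655
κ = 2ρ / |p|² = 2×0.62759 / 0.89655 = 1.40001
θ = 2·atan2(ρ, z) = 2·atan2(0.62759, 0.709) = 1.44912 rad
ℓ = θ/κ = 1.44912/1.40001 = 1.03508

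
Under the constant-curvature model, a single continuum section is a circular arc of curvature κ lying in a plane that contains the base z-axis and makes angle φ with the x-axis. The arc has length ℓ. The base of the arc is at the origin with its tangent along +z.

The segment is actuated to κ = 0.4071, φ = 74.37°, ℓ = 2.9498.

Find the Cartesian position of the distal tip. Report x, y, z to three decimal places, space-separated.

0.423 1.510 2.290

θ = κ·ℓ = 0.4071 × 2.9498 = 1.20086 rad
ρ = (1 − cos θ)/κ = (1 − 0.36155)/0.4071 = 1.56828
z = sin θ / κ = 0.93235/0.4071 = 2.29023
x = ρ cos φ = 1.56828 × cos(74.37°) = 0.42253
y = ρ sin φ = 1.56828 × sin(74.37°) = 1.51029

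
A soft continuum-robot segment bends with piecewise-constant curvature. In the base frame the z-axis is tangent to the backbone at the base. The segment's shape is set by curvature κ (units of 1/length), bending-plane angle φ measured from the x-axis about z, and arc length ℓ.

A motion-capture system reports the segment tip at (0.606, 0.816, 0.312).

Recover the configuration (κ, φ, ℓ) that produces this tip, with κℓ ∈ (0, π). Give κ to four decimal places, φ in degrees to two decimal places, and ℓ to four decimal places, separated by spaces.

ρ = √(x²+y²) = √(0.606² + 0.816²) = 1.01641
φ = atan2(y, x) mod 360° = atan2(0.816, 0.606) = 53.4007°
|p|² = ρ² + z² = 1.01641² + 0.312² = 1.13044
κ = 2ρ / |p|² = 2×1.01641 / 1.13044 = 1.79826
θ = 2·atan2(ρ, z) = 2·atan2(1.01641, 0.312) = 2.54593 rad
ℓ = θ/κ = 2.54593/1.79826 = 1.41577

1.7983 53.40 1.4158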